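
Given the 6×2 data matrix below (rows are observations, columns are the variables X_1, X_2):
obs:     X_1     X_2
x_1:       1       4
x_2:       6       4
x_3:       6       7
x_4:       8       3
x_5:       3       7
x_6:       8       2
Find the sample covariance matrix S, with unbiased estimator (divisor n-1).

Step 1 — column means:
  mean(X_1) = (1 + 6 + 6 + 8 + 3 + 8) / 6 = 32/6 = 5.3333
  mean(X_2) = (4 + 4 + 7 + 3 + 7 + 2) / 6 = 27/6 = 4.5

Step 2 — sample covariance S[i,j] = (1/(n-1)) · Σ_k (x_{k,i} - mean_i) · (x_{k,j} - mean_j), with n-1 = 5.
  S[X_1,X_1] = ((-4.3333)·(-4.3333) + (0.6667)·(0.6667) + (0.6667)·(0.6667) + (2.6667)·(2.6667) + (-2.3333)·(-2.3333) + (2.6667)·(2.6667)) / 5 = 39.3333/5 = 7.8667
  S[X_1,X_2] = ((-4.3333)·(-0.5) + (0.6667)·(-0.5) + (0.6667)·(2.5) + (2.6667)·(-1.5) + (-2.3333)·(2.5) + (2.6667)·(-2.5)) / 5 = -13/5 = -2.6
  S[X_2,X_2] = ((-0.5)·(-0.5) + (-0.5)·(-0.5) + (2.5)·(2.5) + (-1.5)·(-1.5) + (2.5)·(2.5) + (-2.5)·(-2.5)) / 5 = 21.5/5 = 4.3

S is symmetric (S[j,i] = S[i,j]). Assembling:

S = [[7.8667, -2.6],
 [-2.6, 4.3]]


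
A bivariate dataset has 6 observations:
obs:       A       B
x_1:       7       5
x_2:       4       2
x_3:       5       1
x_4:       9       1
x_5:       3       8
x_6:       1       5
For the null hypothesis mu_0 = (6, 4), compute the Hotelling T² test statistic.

Step 1 — sample mean vector:
  mean(A) = (7 + 4 + 5 + 9 + 3 + 1) / 6 = 29/6 = 4.8333
  mean(B) = (5 + 2 + 1 + 1 + 8 + 5) / 6 = 22/6 = 3.6667
  x̄ = (4.8333, 3.6667),  deviation x̄ - mu_0 = (4.8333, 3.6667) - (6, 4) = (-1.1667, -0.3333).

Step 2 — sample covariance matrix, S[i,j] = (1/(n-1)) · Σ_k (x_{k,i} - mean_i) · (x_{k,j} - mean_j), divisor n-1 = 5:
  S[A,A] = ((2.1667)·(2.1667) + (-0.8333)·(-0.8333) + (0.1667)·(0.1667) + (4.1667)·(4.1667) + (-1.8333)·(-1.8333) + (-3.8333)·(-3.8333)) / 5 = 40.8333/5 = 8.1667
  S[A,B] = ((2.1667)·(1.3333) + (-0.8333)·(-1.6667) + (0.1667)·(-2.6667) + (4.1667)·(-2.6667) + (-1.8333)·(4.3333) + (-3.8333)·(1.3333)) / 5 = -20.3333/5 = -4.0667
  S[B,B] = ((1.3333)·(1.3333) + (-1.6667)·(-1.6667) + (-2.6667)·(-2.6667) + (-2.6667)·(-2.6667) + (4.3333)·(4.3333) + (1.3333)·(1.3333)) / 5 = 39.3333/5 = 7.8667
  S = [[8.1667, -4.0667],
 [-4.0667, 7.8667]].

Step 3 — invert S. det(S) = 8.1667·7.8667 - (-4.0667)² = 47.7067.
  S^{-1} = (1/det) · [[d, -b], [-b, a]] = [[0.1649, 0.0852],
 [0.0852, 0.1712]].

Step 4 — quadratic form (x̄ - mu_0)^T · S^{-1} · (x̄ - mu_0):
  S^{-1} · (x̄ - mu_0) = (-0.2208, -0.1565),
  (x̄ - mu_0)^T · [...] = (-1.1667)·(-0.2208) + (-0.3333)·(-0.1565) = 0.3098.

Step 5 — scale by n: T² = 6 · 0.3098 = 1.8586.

T² ≈ 1.8586


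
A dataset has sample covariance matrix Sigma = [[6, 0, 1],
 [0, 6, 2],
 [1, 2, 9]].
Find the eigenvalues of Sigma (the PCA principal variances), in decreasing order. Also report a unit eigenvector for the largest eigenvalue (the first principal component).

Step 1 — characteristic polynomial p(λ) = det(λI - Sigma) = λ³ - tr·λ² + c_1·λ - det, where tr = trace, c_1 = sum of the principal 2×2 minors, det = det(Sigma):
  tr = 6 + 6 + 9 = 21,
  c_1 = (6·6 - (0)²) + (6·9 - (1)²) + (6·9 - (2)²) = 36 + 53 + 50 = 139,
  det = 6·(6·9 - (2)²) - (0)·((0)·9 - (2)·(1)) + (1)·((0)·(2) - 6·(1)) = 6·(50) - (0)·(-2) + (1)·(-6) = 294.
  So p(λ) = λ³ - 21λ² + 139λ - 294.
Step 2 — look for an integer root (rational root theorem: any rational root is an integer divisor of 294). Testing λ = 6:
  p(6) = 216 - 756 + 834 - 294 = 0  ✓
  Dividing out (λ - 6): p(λ) = (λ - 6)(λ² - 15λ + 49).
Step 3 — remaining eigenvalues from the quadratic λ² - 15λ + 49 = 0:
  Δ = 15² - 4·49 = 225 - 196 = 29,  λ = (15 ± √29)/2 = (15 ± 5.3852)/2 ≈ 10.1926 or 4.8074.
  Sorted: λ_1 = 10.1926,  λ_2 = 6,  λ_3 = 4.8074  (check: sum = 21 = tr ✓).

Step 4 — unit eigenvector for λ_1 ≈ 10.1926: v spans the null space of (Sigma - λ_1 I), whose rows are
  r_1 = (-4.1926, 0, 1),  r_2 = (0, -4.1926, 2),  r_3 = (1, 2, -1.1926).
  v is orthogonal to every row, so take v ∝ r_1 × r_2 = ((0)·(2) - (1)·(-4.1926), (1)·(0) - (-4.1926)·(2), (-4.1926)·(-4.1926) - (0)·(0)) ≈ (4.1926, 8.3852, 17.5777).
  Let u = (4.1926, 8.3852, 17.5777).
  ||u|| = √((4.1926)² + (8.3852)² + (17.5777)²) = √(396.8659) ≈ 19.9215,  v_1 = u/||u|| ≈ (0.2105, 0.4209, 0.8824) (||v_1|| = 1).

λ_1 = 10.1926,  λ_2 = 6,  λ_3 = 4.8074;  v_1 ≈ (0.2105, 0.4209, 0.8824)


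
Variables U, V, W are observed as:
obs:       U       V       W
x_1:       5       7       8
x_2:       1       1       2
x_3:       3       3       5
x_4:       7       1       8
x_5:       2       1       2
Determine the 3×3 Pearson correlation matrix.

Step 1 — column means:
  mean(U) = (5 + 1 + 3 + 7 + 2) / 5 = 18/5 = 3.6
  mean(V) = (7 + 1 + 3 + 1 + 1) / 5 = 13/5 = 2.6
  mean(W) = (8 + 2 + 5 + 8 + 2) / 5 = 25/5 = 5

Step 2 — sample variances and covariances s[i,j] = (1/(n-1)) · Σ_k (x_{k,i} - mean_i) · (x_{k,j} - mean_j), with n-1 = 4:
  s[U,U] = ((1.4)·(1.4) + (-2.6)·(-2.6) + (-0.6)·(-0.6) + (3.4)·(3.4) + (-1.6)·(-1.6)) / 4 = 23.2/4 = 5.8
  s[U,V] = ((1.4)·(4.4) + (-2.6)·(-1.6) + (-0.6)·(0.4) + (3.4)·(-1.6) + (-1.6)·(-1.6)) / 4 = 7.2/4 = 1.8
  s[U,W] = ((1.4)·(3) + (-2.6)·(-3) + (-0.6)·(0) + (3.4)·(3) + (-1.6)·(-3)) / 4 = 27/4 = 6.75
  s[V,V] = ((4.4)·(4.4) + (-1.6)·(-1.6) + (0.4)·(0.4) + (-1.6)·(-1.6) + (-1.6)·(-1.6)) / 4 = 27.2/4 = 6.8
  s[V,W] = ((4.4)·(3) + (-1.6)·(-3) + (0.4)·(0) + (-1.6)·(3) + (-1.6)·(-3)) / 4 = 18/4 = 4.5
  s[W,W] = ((3)·(3) + (-3)·(-3) + (0)·(0) + (3)·(3) + (-3)·(-3)) / 4 = 36/4 = 9
  Sample standard deviations s_i = √(s[i,i]):
  s(U) = √(5.8) = 2.4083
  s(V) = √(6.8) = 2.6077
  s(W) = √(9) = 3

Step 3 — r_{ij} = s_{ij} / (s_i · s_j):
  r[U,U] = 1 (diagonal).
  r[U,V] = 1.8 / (2.4083 · 2.6077) = 1.8 / 6.2801 = 0.2866
  r[U,W] = 6.75 / (2.4083 · 3) = 6.75 / 7.225 = 0.9343
  r[V,V] = 1 (diagonal).
  r[V,W] = 4.5 / (2.6077 · 3) = 4.5 / 7.823 = 0.5752
  r[W,W] = 1 (diagonal).

R is symmetric with unit diagonal. Assembling:

R = [[1, 0.2866, 0.9343],
 [0.2866, 1, 0.5752],
 [0.9343, 0.5752, 1]]


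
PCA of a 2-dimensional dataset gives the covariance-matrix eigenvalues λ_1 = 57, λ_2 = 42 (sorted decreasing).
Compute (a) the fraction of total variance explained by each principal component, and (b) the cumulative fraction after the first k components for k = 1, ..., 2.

Step 1 — total variance = trace(Sigma) = Σ λ_i = 57 + 42 = 99.

Step 2 — fraction explained by component i = λ_i / Σ λ:
  PC1: 57/99 = 0.5758
  PC2: 42/99 = 0.4242

Step 3 — cumulative fraction after k components = (λ_1 + ... + λ_k) / Σ λ:
  k = 1: 57/99 = 0.5758
  k = 2: (57 + 42)/99 = 99/99 = 1

Summary (fraction, with percent):

explained: PC1 0.5758 (57.58%), PC2 0.4242 (42.42%);  cumulative: 0.5758, 1


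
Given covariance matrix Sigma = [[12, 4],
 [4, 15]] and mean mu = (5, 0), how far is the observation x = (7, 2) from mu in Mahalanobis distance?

Step 1 — centre the observation: (x - mu) = (2, 2).

Step 2 — invert Sigma. det(Sigma) = 12·15 - (4)² = 164.
  Sigma^{-1} = (1/det) · [[d, -b], [-b, a]] = [[0.0915, -0.0244],
 [-0.0244, 0.0732]].

Step 3 — form the quadratic (x - mu)^T · Sigma^{-1} · (x - mu):
  Sigma^{-1} · (x - mu) = (0.1341, 0.0976).
  (x - mu)^T · [Sigma^{-1} · (x - mu)] = (2)·(0.1341) + (2)·(0.0976) = 0.4634.

Step 4 — take square root: d = √(0.4634) ≈ 0.6807.

d(x, mu) = √(0.4634) ≈ 0.6807


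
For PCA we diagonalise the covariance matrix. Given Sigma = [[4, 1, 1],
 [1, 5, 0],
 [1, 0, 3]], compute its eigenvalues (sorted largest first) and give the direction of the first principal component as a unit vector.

Step 1 — characteristic polynomial p(λ) = det(λI - Sigma) = λ³ - tr·λ² + c_1·λ - det, where tr = trace, c_1 = sum of the principal 2×2 minors, det = det(Sigma):
  tr = 4 + 5 + 3 = 12,
  c_1 = (4·5 - (1)²) + (4·3 - (1)²) + (5·3 - (0)²) = 19 + 11 + 15 = 45,
  det = 4·(5·3 - (0)²) - (1)·((1)·3 - (0)·(1)) + (1)·((1)·(0) - 5·(1)) = 4·(15) - (1)·(3) + (1)·(-5) = 52.
  So p(λ) = λ³ - 12λ² + 45λ - 52.
Step 2 — look for an integer root (rational root theorem: any rational root is an integer divisor of 52). Testing λ = 4:
  p(4) = 64 - 192 + 180 - 52 = 0  ✓
  Dividing out (λ - 4): p(λ) = (λ - 4)(λ² - 8λ + 13).
Step 3 — remaining eigenvalues from the quadratic λ² - 8λ + 13 = 0:
  Δ = 8² - 4·13 = 64 - 52 = 12,  λ = (8 ± √12)/2 = (8 ± 3.4641)/2 ≈ 5.7321 or 2.2679.
  Sorted: λ_1 = 5.7321,  λ_2 = 4,  λ_3 = 2.2679  (check: sum = 12 = tr ✓).

Step 4 — unit eigenvector for λ_1 ≈ 5.7321: v spans the null space of (Sigma - λ_1 I), whose rows are
  r_1 = (-1.7321, 1, 1),  r_2 = (1, -0.7321, 0),  r_3 = (1, 0, -2.7321).
  v is orthogonal to every row, so take v ∝ r_1 × r_2 = ((1)·(0) - (1)·(-0.7321), (1)·(1) - (-1.7321)·(0), (-1.7321)·(-0.7321) - (1)·(1)) ≈ (0.7321, 1, 0.2679).
  Let u = (0.7321, 1, 0.2679).
  ||u|| = √((0.7321)² + (1)² + (0.2679)²) = √(1.6077) ≈ 1.2679,  v_1 = u/||u|| ≈ (0.5774, 0.7887, 0.2113) (||v_1|| = 1).

λ_1 = 5.7321,  λ_2 = 4,  λ_3 = 2.2679;  v_1 ≈ (0.5774, 0.7887, 0.2113)


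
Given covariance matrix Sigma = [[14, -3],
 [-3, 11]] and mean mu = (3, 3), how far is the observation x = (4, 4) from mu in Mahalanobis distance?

Step 1 — centre the observation: (x - mu) = (1, 1).

Step 2 — invert Sigma. det(Sigma) = 14·11 - (-3)² = 145.
  Sigma^{-1} = (1/det) · [[d, -b], [-b, a]] = [[0.0759, 0.0207],
 [0.0207, 0.0966]].

Step 3 — form the quadratic (x - mu)^T · Sigma^{-1} · (x - mu):
  Sigma^{-1} · (x - mu) = (0.0966, 0.1172).
  (x - mu)^T · [Sigma^{-1} · (x - mu)] = (1)·(0.0966) + (1)·(0.1172) = 0.2138.

Step 4 — take square root: d = √(0.2138) ≈ 0.4624.

d(x, mu) = √(0.2138) ≈ 0.4624


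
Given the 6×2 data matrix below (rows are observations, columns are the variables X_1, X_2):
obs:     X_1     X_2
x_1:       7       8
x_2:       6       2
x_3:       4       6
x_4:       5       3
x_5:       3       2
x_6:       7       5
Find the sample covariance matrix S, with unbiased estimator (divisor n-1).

Step 1 — column means:
  mean(X_1) = (7 + 6 + 4 + 5 + 3 + 7) / 6 = 32/6 = 5.3333
  mean(X_2) = (8 + 2 + 6 + 3 + 2 + 5) / 6 = 26/6 = 4.3333

Step 2 — sample covariance S[i,j] = (1/(n-1)) · Σ_k (x_{k,i} - mean_i) · (x_{k,j} - mean_j), with n-1 = 5.
  S[X_1,X_1] = ((1.6667)·(1.6667) + (0.6667)·(0.6667) + (-1.3333)·(-1.3333) + (-0.3333)·(-0.3333) + (-2.3333)·(-2.3333) + (1.6667)·(1.6667)) / 5 = 13.3333/5 = 2.6667
  S[X_1,X_2] = ((1.6667)·(3.6667) + (0.6667)·(-2.3333) + (-1.3333)·(1.6667) + (-0.3333)·(-1.3333) + (-2.3333)·(-2.3333) + (1.6667)·(0.6667)) / 5 = 9.3333/5 = 1.8667
  S[X_2,X_2] = ((3.6667)·(3.6667) + (-2.3333)·(-2.3333) + (1.6667)·(1.6667) + (-1.3333)·(-1.3333) + (-2.3333)·(-2.3333) + (0.6667)·(0.6667)) / 5 = 29.3333/5 = 5.8667

S is symmetric (S[j,i] = S[i,j]). Assembling:

S = [[2.6667, 1.8667],
 [1.8667, 5.8667]]


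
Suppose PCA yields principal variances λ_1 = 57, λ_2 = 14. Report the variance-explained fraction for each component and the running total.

Step 1 — total variance = trace(Sigma) = Σ λ_i = 57 + 14 = 71.

Step 2 — fraction explained by component i = λ_i / Σ λ:
  PC1: 57/71 = 0.8028
  PC2: 14/71 = 0.1972

Step 3 — cumulative fraction after k components = (λ_1 + ... + λ_k) / Σ λ:
  k = 1: 57/71 = 0.8028
  k = 2: (57 + 14)/71 = 71/71 = 1

Summary (fraction, with percent):

explained: PC1 0.8028 (80.28%), PC2 0.1972 (19.72%);  cumulative: 0.8028, 1


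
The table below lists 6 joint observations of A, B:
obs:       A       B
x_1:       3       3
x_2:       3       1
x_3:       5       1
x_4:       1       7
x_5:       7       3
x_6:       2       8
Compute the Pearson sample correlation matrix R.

Step 1 — column means:
  mean(A) = (3 + 3 + 5 + 1 + 7 + 2) / 6 = 21/6 = 3.5
  mean(B) = (3 + 1 + 1 + 7 + 3 + 8) / 6 = 23/6 = 3.8333

Step 2 — sample variances and covariances s[i,j] = (1/(n-1)) · Σ_k (x_{k,i} - mean_i) · (x_{k,j} - mean_j), with n-1 = 5:
  s[A,A] = ((-0.5)·(-0.5) + (-0.5)·(-0.5) + (1.5)·(1.5) + (-2.5)·(-2.5) + (3.5)·(3.5) + (-1.5)·(-1.5)) / 5 = 23.5/5 = 4.7
  s[A,B] = ((-0.5)·(-0.8333) + (-0.5)·(-2.8333) + (1.5)·(-2.8333) + (-2.5)·(3.1667) + (3.5)·(-0.8333) + (-1.5)·(4.1667)) / 5 = -19.5/5 = -3.9
  s[B,B] = ((-0.8333)·(-0.8333) + (-2.8333)·(-2.8333) + (-2.8333)·(-2.8333) + (3.1667)·(3.1667) + (-0.8333)·(-0.8333) + (4.1667)·(4.1667)) / 5 = 44.8333/5 = 8.9667
  Sample standard deviations s_i = √(s[i,i]):
  s(A) = √(4.7) = 2.1679
  s(B) = √(8.9667) = 2.9944

Step 3 — r_{ij} = s_{ij} / (s_i · s_j):
  r[A,A] = 1 (diagonal).
  r[A,B] = -3.9 / (2.1679 · 2.9944) = -3.9 / 6.4918 = -0.6008
  r[B,B] = 1 (diagonal).

R is symmetric with unit diagonal. Assembling:

R = [[1, -0.6008],
 [-0.6008, 1]]


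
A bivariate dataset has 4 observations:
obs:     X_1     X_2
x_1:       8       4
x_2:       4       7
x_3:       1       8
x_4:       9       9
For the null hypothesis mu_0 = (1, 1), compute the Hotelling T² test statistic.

Step 1 — sample mean vector:
  mean(X_1) = (8 + 4 + 1 + 9) / 4 = 22/4 = 5.5
  mean(X_2) = (4 + 7 + 8 + 9) / 4 = 28/4 = 7
  x̄ = (5.5, 7),  deviation x̄ - mu_0 = (5.5, 7) - (1, 1) = (4.5, 6).

Step 2 — sample covariance matrix, S[i,j] = (1/(n-1)) · Σ_k (x_{k,i} - mean_i) · (x_{k,j} - mean_j), divisor n-1 = 3:
  S[X_1,X_1] = ((2.5)·(2.5) + (-1.5)·(-1.5) + (-4.5)·(-4.5) + (3.5)·(3.5)) / 3 = 41/3 = 13.6667
  S[X_1,X_2] = ((2.5)·(-3) + (-1.5)·(0) + (-4.5)·(1) + (3.5)·(2)) / 3 = -5/3 = -1.6667
  S[X_2,X_2] = ((-3)·(-3) + (0)·(0) + (1)·(1) + (2)·(2)) / 3 = 14/3 = 4.6667
  S = [[13.6667, -1.6667],
 [-1.6667, 4.6667]].

Step 3 — invert S. det(S) = 13.6667·4.6667 - (-1.6667)² = 61.
  S^{-1} = (1/det) · [[d, -b], [-b, a]] = [[0.0765, 0.0273],
 [0.0273, 0.224]].

Step 4 — quadratic form (x̄ - mu_0)^T · S^{-1} · (x̄ - mu_0):
  S^{-1} · (x̄ - mu_0) = (0.5082, 1.4672),
  (x̄ - mu_0)^T · [...] = (4.5)·(0.5082) + (6)·(1.4672) = 11.0902.

Step 5 — scale by n: T² = 4 · 11.0902 = 44.3607.

T² ≈ 44.3607


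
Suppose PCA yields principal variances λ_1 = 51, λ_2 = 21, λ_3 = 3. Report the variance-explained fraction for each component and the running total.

Step 1 — total variance = trace(Sigma) = Σ λ_i = 51 + 21 + 3 = 75.

Step 2 — fraction explained by component i = λ_i / Σ λ:
  PC1: 51/75 = 0.68
  PC2: 21/75 = 0.28
  PC3: 3/75 = 0.04

Step 3 — cumulative fraction after k components = (λ_1 + ... + λ_k) / Σ λ:
  k = 1: 51/75 = 0.68
  k = 2: (51 + 21)/75 = 72/75 = 0.96
  k = 3: (51 + 21 + 3)/75 = 75/75 = 1

Summary (fraction, with percent):

explained: PC1 0.68 (68%), PC2 0.28 (28%), PC3 0.04 (4%);  cumulative: 0.68, 0.96, 1


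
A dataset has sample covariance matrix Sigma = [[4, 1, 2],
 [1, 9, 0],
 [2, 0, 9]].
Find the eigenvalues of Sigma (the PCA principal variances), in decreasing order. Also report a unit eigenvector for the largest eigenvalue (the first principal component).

Step 1 — characteristic polynomial p(λ) = det(λI - Sigma) = λ³ - tr·λ² + c_1·λ - det, where tr = trace, c_1 = sum of the principal 2×2 minors, det = det(Sigma):
  tr = 4 + 9 + 9 = 22,
  c_1 = (4·9 - (1)²) + (4·9 - (2)²) + (9·9 - (0)²) = 35 + 32 + 81 = 148,
  det = 4·(9·9 - (0)²) - (1)·((1)·9 - (0)·(2)) + (2)·((1)·(0) - 9·(2)) = 4·(81) - (1)·(9) + (2)·(-18) = 279.
  So p(λ) = λ³ - 22λ² + 148λ - 279.
Step 2 — look for an integer root (rational root theorem: any rational root is an integer divisor of 279). Testing λ = 9:
  p(9) = 729 - 1782 + 1332 - 279 = 0  ✓
  Dividing out (λ - 9): p(λ) = (λ - 9)(λ² - 13λ + 31).
Step 3 — remaining eigenvalues from the quadratic λ² - 13λ + 31 = 0:
  Δ = 13² - 4·31 = 169 - 124 = 45,  λ = (13 ± √45)/2 = (13 ± 6.7082)/2 ≈ 9.8541 or 3.1459.
  Sorted: λ_1 = 9.8541,  λ_2 = 9,  λ_3 = 3.1459  (check: sum = 22 = tr ✓).

Step 4 — unit eigenvector for λ_1 ≈ 9.8541: v spans the null space of (Sigma - λ_1 I), whose rows are
  r_1 = (-5.8541, 1, 2),  r_2 = (1, -0.8541, 0),  r_3 = (2, 0, -0.8541).
  v is orthogonal to every row, so take v ∝ r_1 × r_2 = ((1)·(0) - (2)·(-0.8541), (2)·(1) - (-5.8541)·(0), (-5.8541)·(-0.8541) - (1)·(1)) ≈ (1.7082, 2, 4).
  Let u = (1.7082, 2, 4).
  ||u|| = √((1.7082)² + (2)² + (4)²) = √(22.918) ≈ 4.7873,  v_1 = u/||u|| ≈ (0.3568, 0.4178, 0.8355) (||v_1|| = 1).

λ_1 = 9.8541,  λ_2 = 9,  λ_3 = 3.1459;  v_1 ≈ (0.3568, 0.4178, 0.8355)


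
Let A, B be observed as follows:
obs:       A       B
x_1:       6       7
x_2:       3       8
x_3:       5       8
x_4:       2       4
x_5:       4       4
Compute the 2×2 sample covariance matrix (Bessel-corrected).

Step 1 — column means:
  mean(A) = (6 + 3 + 5 + 2 + 4) / 5 = 20/5 = 4
  mean(B) = (7 + 8 + 8 + 4 + 4) / 5 = 31/5 = 6.2

Step 2 — sample covariance S[i,j] = (1/(n-1)) · Σ_k (x_{k,i} - mean_i) · (x_{k,j} - mean_j), with n-1 = 4.
  S[A,A] = ((2)·(2) + (-1)·(-1) + (1)·(1) + (-2)·(-2) + (0)·(0)) / 4 = 10/4 = 2.5
  S[A,B] = ((2)·(0.8) + (-1)·(1.8) + (1)·(1.8) + (-2)·(-2.2) + (0)·(-2.2)) / 4 = 6/4 = 1.5
  S[B,B] = ((0.8)·(0.8) + (1.8)·(1.8) + (1.8)·(1.8) + (-2.2)·(-2.2) + (-2.2)·(-2.2)) / 4 = 16.8/4 = 4.2

S is symmetric (S[j,i] = S[i,j]). Assembling:

S = [[2.5, 1.5],
 [1.5, 4.2]]


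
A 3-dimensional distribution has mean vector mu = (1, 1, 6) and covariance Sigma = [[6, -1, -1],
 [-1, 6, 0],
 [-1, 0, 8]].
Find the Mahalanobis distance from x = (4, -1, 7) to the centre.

Step 1 — centre the observation: (x - mu) = (3, -2, 1).

Step 2 — invert Sigma (cofactor / det for 3×3, or solve directly):
  Sigma^{-1} = [[0.1752, 0.0292, 0.0219],
 [0.0292, 0.1715, 0.0036],
 [0.0219, 0.0036, 0.1277]].

Step 3 — form the quadratic (x - mu)^T · Sigma^{-1} · (x - mu):
  Sigma^{-1} · (x - mu) = (0.4891, -0.2518, 0.1861).
  (x - mu)^T · [Sigma^{-1} · (x - mu)] = (3)·(0.4891) + (-2)·(-0.2518) + (1)·(0.1861) = 2.1569.

Step 4 — take square root: d = √(2.1569) ≈ 1.4687.

d(x, mu) = √(2.1569) ≈ 1.4687


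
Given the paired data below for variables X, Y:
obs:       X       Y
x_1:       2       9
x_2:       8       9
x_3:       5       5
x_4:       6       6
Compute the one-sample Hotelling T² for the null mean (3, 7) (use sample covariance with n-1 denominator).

Step 1 — sample mean vector:
  mean(X) = (2 + 8 + 5 + 6) / 4 = 21/4 = 5.25
  mean(Y) = (9 + 9 + 5 + 6) / 4 = 29/4 = 7.25
  x̄ = (5.25, 7.25),  deviation x̄ - mu_0 = (5.25, 7.25) - (3, 7) = (2.25, 0.25).

Step 2 — sample covariance matrix, S[i,j] = (1/(n-1)) · Σ_k (x_{k,i} - mean_i) · (x_{k,j} - mean_j), divisor n-1 = 3:
  S[X,X] = ((-3.25)·(-3.25) + (2.75)·(2.75) + (-0.25)·(-0.25) + (0.75)·(0.75)) / 3 = 18.75/3 = 6.25
  S[X,Y] = ((-3.25)·(1.75) + (2.75)·(1.75) + (-0.25)·(-2.25) + (0.75)·(-1.25)) / 3 = -1.25/3 = -0.4167
  S[Y,Y] = ((1.75)·(1.75) + (1.75)·(1.75) + (-2.25)·(-2.25) + (-1.25)·(-1.25)) / 3 = 12.75/3 = 4.25
  S = [[6.25, -0.4167],
 [-0.4167, 4.25]].

Step 3 — invert S. det(S) = 6.25·4.25 - (-0.4167)² = 26.3889.
  S^{-1} = (1/det) · [[d, -b], [-b, a]] = [[0.1611, 0.0158],
 [0.0158, 0.2368]].

Step 4 — quadratic form (x̄ - mu_0)^T · S^{-1} · (x̄ - mu_0):
  S^{-1} · (x̄ - mu_0) = (0.3663, 0.0947),
  (x̄ - mu_0)^T · [...] = (2.25)·(0.3663) + (0.25)·(0.0947) = 0.8479.

Step 5 — scale by n: T² = 4 · 0.8479 = 3.3916.

T² ≈ 3.3916


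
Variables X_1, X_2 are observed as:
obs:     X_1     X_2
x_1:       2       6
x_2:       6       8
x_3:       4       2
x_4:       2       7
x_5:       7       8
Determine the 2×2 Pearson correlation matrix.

Step 1 — column means:
  mean(X_1) = (2 + 6 + 4 + 2 + 7) / 5 = 21/5 = 4.2
  mean(X_2) = (6 + 8 + 2 + 7 + 8) / 5 = 31/5 = 6.2

Step 2 — sample variances and covariances s[i,j] = (1/(n-1)) · Σ_k (x_{k,i} - mean_i) · (x_{k,j} - mean_j), with n-1 = 4:
  s[X_1,X_1] = ((-2.2)·(-2.2) + (1.8)·(1.8) + (-0.2)·(-0.2) + (-2.2)·(-2.2) + (2.8)·(2.8)) / 4 = 20.8/4 = 5.2
  s[X_1,X_2] = ((-2.2)·(-0.2) + (1.8)·(1.8) + (-0.2)·(-4.2) + (-2.2)·(0.8) + (2.8)·(1.8)) / 4 = 7.8/4 = 1.95
  s[X_2,X_2] = ((-0.2)·(-0.2) + (1.8)·(1.8) + (-4.2)·(-4.2) + (0.8)·(0.8) + (1.8)·(1.8)) / 4 = 24.8/4 = 6.2
  Sample standard deviations s_i = √(s[i,i]):
  s(X_1) = √(5.2) = 2.2804
  s(X_2) = √(6.2) = 2.49

Step 3 — r_{ij} = s_{ij} / (s_i · s_j):
  r[X_1,X_1] = 1 (diagonal).
  r[X_1,X_2] = 1.95 / (2.2804 · 2.49) = 1.95 / 5.678 = 0.3434
  r[X_2,X_2] = 1 (diagonal).

R is symmetric with unit diagonal. Assembling:

R = [[1, 0.3434],
 [0.3434, 1]]


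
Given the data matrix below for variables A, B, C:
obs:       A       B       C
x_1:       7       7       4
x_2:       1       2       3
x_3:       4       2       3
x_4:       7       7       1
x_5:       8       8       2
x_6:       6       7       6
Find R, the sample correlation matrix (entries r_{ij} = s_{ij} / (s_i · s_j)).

Step 1 — column means:
  mean(A) = (7 + 1 + 4 + 7 + 8 + 6) / 6 = 33/6 = 5.5
  mean(B) = (7 + 2 + 2 + 7 + 8 + 7) / 6 = 33/6 = 5.5
  mean(C) = (4 + 3 + 3 + 1 + 2 + 6) / 6 = 19/6 = 3.1667

Step 2 — sample variances and covariances s[i,j] = (1/(n-1)) · Σ_k (x_{k,i} - mean_i) · (x_{k,j} - mean_j), with n-1 = 5:
  s[A,A] = ((1.5)·(1.5) + (-4.5)·(-4.5) + (-1.5)·(-1.5) + (1.5)·(1.5) + (2.5)·(2.5) + (0.5)·(0.5)) / 5 = 33.5/5 = 6.7
  s[A,B] = ((1.5)·(1.5) + (-4.5)·(-3.5) + (-1.5)·(-3.5) + (1.5)·(1.5) + (2.5)·(2.5) + (0.5)·(1.5)) / 5 = 32.5/5 = 6.5
  s[A,C] = ((1.5)·(0.8333) + (-4.5)·(-0.1667) + (-1.5)·(-0.1667) + (1.5)·(-2.1667) + (2.5)·(-1.1667) + (0.5)·(2.8333)) / 5 = -2.5/5 = -0.5
  s[B,B] = ((1.5)·(1.5) + (-3.5)·(-3.5) + (-3.5)·(-3.5) + (1.5)·(1.5) + (2.5)·(2.5) + (1.5)·(1.5)) / 5 = 37.5/5 = 7.5
  s[B,C] = ((1.5)·(0.8333) + (-3.5)·(-0.1667) + (-3.5)·(-0.1667) + (1.5)·(-2.1667) + (2.5)·(-1.1667) + (1.5)·(2.8333)) / 5 = 0.5/5 = 0.1
  s[C,C] = ((0.8333)·(0.8333) + (-0.1667)·(-0.1667) + (-0.1667)·(-0.1667) + (-2.1667)·(-2.1667) + (-1.1667)·(-1.1667) + (2.8333)·(2.8333)) / 5 = 14.8333/5 = 2.9667
  Sample standard deviations s_i = √(s[i,i]):
  s(A) = √(6.7) = 2.5884
  s(B) = √(7.5) = 2.7386
  s(C) = √(2.9667) = 1.7224

Step 3 — r_{ij} = s_{ij} / (s_i · s_j):
  r[A,A] = 1 (diagonal).
  r[A,B] = 6.5 / (2.5884 · 2.7386) = 6.5 / 7.0887 = 0.9169
  r[A,C] = -0.5 / (2.5884 · 1.7224) = -0.5 / 4.4583 = -0.1121
  r[B,B] = 1 (diagonal).
  r[B,C] = 0.1 / (2.7386 · 1.7224) = 0.1 / 4.717 = 0.0212
  r[C,C] = 1 (diagonal).

R is symmetric with unit diagonal. Assembling:

R = [[1, 0.9169, -0.1121],
 [0.9169, 1, 0.0212],
 [-0.1121, 0.0212, 1]]


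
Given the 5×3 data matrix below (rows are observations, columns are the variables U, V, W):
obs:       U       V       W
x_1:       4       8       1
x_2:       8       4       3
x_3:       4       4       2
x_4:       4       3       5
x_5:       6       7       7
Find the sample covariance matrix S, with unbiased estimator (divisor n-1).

Step 1 — column means:
  mean(U) = (4 + 8 + 4 + 4 + 6) / 5 = 26/5 = 5.2
  mean(V) = (8 + 4 + 4 + 3 + 7) / 5 = 26/5 = 5.2
  mean(W) = (1 + 3 + 2 + 5 + 7) / 5 = 18/5 = 3.6

Step 2 — sample covariance S[i,j] = (1/(n-1)) · Σ_k (x_{k,i} - mean_i) · (x_{k,j} - mean_j), with n-1 = 4.
  S[U,U] = ((-1.2)·(-1.2) + (2.8)·(2.8) + (-1.2)·(-1.2) + (-1.2)·(-1.2) + (0.8)·(0.8)) / 4 = 12.8/4 = 3.2
  S[U,V] = ((-1.2)·(2.8) + (2.8)·(-1.2) + (-1.2)·(-1.2) + (-1.2)·(-2.2) + (0.8)·(1.8)) / 4 = -1.2/4 = -0.3
  S[U,W] = ((-1.2)·(-2.6) + (2.8)·(-0.6) + (-1.2)·(-1.6) + (-1.2)·(1.4) + (0.8)·(3.4)) / 4 = 4.4/4 = 1.1
  S[V,V] = ((2.8)·(2.8) + (-1.2)·(-1.2) + (-1.2)·(-1.2) + (-2.2)·(-2.2) + (1.8)·(1.8)) / 4 = 18.8/4 = 4.7
  S[V,W] = ((2.8)·(-2.6) + (-1.2)·(-0.6) + (-1.2)·(-1.6) + (-2.2)·(1.4) + (1.8)·(3.4)) / 4 = -1.6/4 = -0.4
  S[W,W] = ((-2.6)·(-2.6) + (-0.6)·(-0.6) + (-1.6)·(-1.6) + (1.4)·(1.4) + (3.4)·(3.4)) / 4 = 23.2/4 = 5.8

S is symmetric (S[j,i] = S[i,j]). Assembling:

S = [[3.2, -0.3, 1.1],
 [-0.3, 4.7, -0.4],
 [1.1, -0.4, 5.8]]


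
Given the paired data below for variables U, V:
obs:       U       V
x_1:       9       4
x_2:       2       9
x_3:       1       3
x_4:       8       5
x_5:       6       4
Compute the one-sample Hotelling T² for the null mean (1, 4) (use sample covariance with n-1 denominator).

Step 1 — sample mean vector:
  mean(U) = (9 + 2 + 1 + 8 + 6) / 5 = 26/5 = 5.2
  mean(V) = (4 + 9 + 3 + 5 + 4) / 5 = 25/5 = 5
  x̄ = (5.2, 5),  deviation x̄ - mu_0 = (5.2, 5) - (1, 4) = (4.2, 1).

Step 2 — sample covariance matrix, S[i,j] = (1/(n-1)) · Σ_k (x_{k,i} - mean_i) · (x_{k,j} - mean_j), divisor n-1 = 4:
  S[U,U] = ((3.8)·(3.8) + (-3.2)·(-3.2) + (-4.2)·(-4.2) + (2.8)·(2.8) + (0.8)·(0.8)) / 4 = 50.8/4 = 12.7
  S[U,V] = ((3.8)·(-1) + (-3.2)·(4) + (-4.2)·(-2) + (2.8)·(0) + (0.8)·(-1)) / 4 = -9/4 = -2.25
  S[V,V] = ((-1)·(-1) + (4)·(4) + (-2)·(-2) + (0)·(0) + (-1)·(-1)) / 4 = 22/4 = 5.5
  S = [[12.7, -2.25],
 [-2.25, 5.5]].

Step 3 — invert S. det(S) = 12.7·5.5 - (-2.25)² = 64.7875.
  S^{-1} = (1/det) · [[d, -b], [-b, a]] = [[0.0849, 0.0347],
 [0.0347, 0.196]].

Step 4 — quadratic form (x̄ - mu_0)^T · S^{-1} · (x̄ - mu_0):
  S^{-1} · (x̄ - mu_0) = (0.3913, 0.3419),
  (x̄ - mu_0)^T · [...] = (4.2)·(0.3913) + (1)·(0.3419) = 1.9853.

Step 5 — scale by n: T² = 5 · 1.9853 = 9.9263.

T² ≈ 9.9263


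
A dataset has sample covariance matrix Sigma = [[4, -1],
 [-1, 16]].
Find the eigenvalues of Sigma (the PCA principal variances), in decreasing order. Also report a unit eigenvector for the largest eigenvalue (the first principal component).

Step 1 — characteristic polynomial of 2×2 Sigma:
  det(Sigma - λI) = λ² - trace · λ + det = 0.
  trace = 4 + 16 = 20, det = 4·16 - (-1)² = 63.
Step 2 — discriminant:
  Δ = trace² - 4·det = 400 - 252 = 148.
Step 3 — eigenvalues:
  λ = (trace ± √Δ)/2 = (20 ± 12.1655)/2,
  λ_1 = 16.0828,  λ_2 = 3.9172.

Step 4 — unit eigenvector for λ_1: solve (Sigma - λ_1 I)v = 0. First row:
  (4 - 16.0828)·v_x + (-1)·v_y = 0, i.e. (-12.0828)·v_x + (-1)·v_y = 0,
  so v ∝ (b, λ_1 - a) = (-1, 12.0828); multiply by -1 so the first entry is positive: u = (1, -12.0828).
  ||u|| = √((1)² + (-12.0828)²) = √(146.9932) ≈ 12.1241,
  v_1 = u/||u|| ≈ (0.0825, -0.9966) (||v_1|| = 1).

λ_1 = 16.0828,  λ_2 = 3.9172;  v_1 ≈ (0.0825, -0.9966)


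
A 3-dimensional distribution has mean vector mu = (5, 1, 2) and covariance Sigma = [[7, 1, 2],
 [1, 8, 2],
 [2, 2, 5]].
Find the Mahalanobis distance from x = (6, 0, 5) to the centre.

Step 1 — centre the observation: (x - mu) = (1, -1, 3).

Step 2 — invert Sigma (cofactor / det for 3×3, or solve directly):
  Sigma^{-1} = [[0.1614, -0.0045, -0.0628],
 [-0.0045, 0.139, -0.0538],
 [-0.0628, -0.0538, 0.2466]].

Step 3 — form the quadratic (x - mu)^T · Sigma^{-1} · (x - mu):
  Sigma^{-1} · (x - mu) = (-0.0224, -0.3049, 0.7309).
  (x - mu)^T · [Sigma^{-1} · (x - mu)] = (1)·(-0.0224) + (-1)·(-0.3049) + (3)·(0.7309) = 2.4753.

Step 4 — take square root: d = √(2.4753) ≈ 1.5733.

d(x, mu) = √(2.4753) ≈ 1.5733


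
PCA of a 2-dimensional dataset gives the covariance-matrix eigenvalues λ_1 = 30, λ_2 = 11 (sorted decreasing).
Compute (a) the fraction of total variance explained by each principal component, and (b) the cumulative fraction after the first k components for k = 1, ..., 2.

Step 1 — total variance = trace(Sigma) = Σ λ_i = 30 + 11 = 41.

Step 2 — fraction explained by component i = λ_i / Σ λ:
  PC1: 30/41 = 0.7317
  PC2: 11/41 = 0.2683

Step 3 — cumulative fraction after k components = (λ_1 + ... + λ_k) / Σ λ:
  k = 1: 30/41 = 0.7317
  k = 2: (30 + 11)/41 = 41/41 = 1

Summary (fraction, with percent):

explained: PC1 0.7317 (73.17%), PC2 0.2683 (26.83%);  cumulative: 0.7317, 1


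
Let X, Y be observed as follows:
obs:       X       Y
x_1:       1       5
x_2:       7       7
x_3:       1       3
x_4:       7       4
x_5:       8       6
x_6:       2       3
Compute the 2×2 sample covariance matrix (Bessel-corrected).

Step 1 — column means:
  mean(X) = (1 + 7 + 1 + 7 + 8 + 2) / 6 = 26/6 = 4.3333
  mean(Y) = (5 + 7 + 3 + 4 + 6 + 3) / 6 = 28/6 = 4.6667

Step 2 — sample covariance S[i,j] = (1/(n-1)) · Σ_k (x_{k,i} - mean_i) · (x_{k,j} - mean_j), with n-1 = 5.
  S[X,X] = ((-3.3333)·(-3.3333) + (2.6667)·(2.6667) + (-3.3333)·(-3.3333) + (2.6667)·(2.6667) + (3.6667)·(3.6667) + (-2.3333)·(-2.3333)) / 5 = 55.3333/5 = 11.0667
  S[X,Y] = ((-3.3333)·(0.3333) + (2.6667)·(2.3333) + (-3.3333)·(-1.6667) + (2.6667)·(-0.6667) + (3.6667)·(1.3333) + (-2.3333)·(-1.6667)) / 5 = 17.6667/5 = 3.5333
  S[Y,Y] = ((0.3333)·(0.3333) + (2.3333)·(2.3333) + (-1.6667)·(-1.6667) + (-0.6667)·(-0.6667) + (1.3333)·(1.3333) + (-1.6667)·(-1.6667)) / 5 = 13.3333/5 = 2.6667

S is symmetric (S[j,i] = S[i,j]). Assembling:

S = [[11.0667, 3.5333],
 [3.5333, 2.6667]]


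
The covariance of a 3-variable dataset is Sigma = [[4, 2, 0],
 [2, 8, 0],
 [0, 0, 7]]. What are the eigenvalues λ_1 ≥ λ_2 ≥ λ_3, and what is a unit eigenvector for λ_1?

Step 1 — characteristic polynomial p(λ) = det(λI - Sigma) = λ³ - tr·λ² + c_1·λ - det, where tr = trace, c_1 = sum of the principal 2×2 minors, det = det(Sigma):
  tr = 4 + 8 + 7 = 19,
  c_1 = (4·8 - (2)²) + (4·7 - (0)²) + (8·7 - (0)²) = 28 + 28 + 56 = 112,
  det = 4·(8·7 - (0)²) - (2)·((2)·7 - (0)·(0)) + (0)·((2)·(0) - 8·(0)) = 4·(56) - (2)·(14) + (0)·(0) = 196.
  So p(λ) = λ³ - 19λ² + 112λ - 196.
Step 2 — look for an integer root (rational root theorem: any rational root is an integer divisor of 196). Testing λ = 7:
  p(7) = 343 - 931 + 784 - 196 = 0  ✓
  Dividing out (λ - 7): p(λ) = (λ - 7)(λ² - 12λ + 28).
Step 3 — remaining eigenvalues from the quadratic λ² - 12λ + 28 = 0:
  Δ = 12² - 4·28 = 144 - 112 = 32,  λ = (12 ± √32)/2 = (12 ± 5.6569)/2 ≈ 8.8284 or 3.1716.
  Sorted: λ_1 = 8.8284,  λ_2 = 7,  λ_3 = 3.1716  (check: sum = 19 = tr ✓).

Step 4 — unit eigenvector for λ_1 ≈ 8.8284: v spans the null space of (Sigma - λ_1 I), whose rows are
  r_1 = (-4.8284, 2, 0),  r_2 = (2, -0.8284, 0),  r_3 = (0, 0, -1.8284).
  v is orthogonal to every row, so take v ∝ r_1 × r_3 = ((2)·(-1.8284) - (0)·(0), (0)·(0) - (-4.8284)·(-1.8284), (-4.8284)·(0) - (2)·(0)) ≈ (-3.6569, -8.8284, 0).
  Rescale (multiply by -1 so the first nonzero entry is positive): u = (3.6569, 8.8284, 0).
  ||u|| = √((3.6569)² + (8.8284)² + (0)²) = √(91.3137) ≈ 9.5558,  v_1 = u/||u|| ≈ (0.3827, 0.9239, 0) (||v_1|| = 1).

λ_1 = 8.8284,  λ_2 = 7,  λ_3 = 3.1716;  v_1 ≈ (0.3827, 0.9239, 0)


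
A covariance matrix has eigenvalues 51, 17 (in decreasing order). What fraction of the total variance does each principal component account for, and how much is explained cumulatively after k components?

Step 1 — total variance = trace(Sigma) = Σ λ_i = 51 + 17 = 68.

Step 2 — fraction explained by component i = λ_i / Σ λ:
  PC1: 51/68 = 0.75
  PC2: 17/68 = 0.25

Step 3 — cumulative fraction after k components = (λ_1 + ... + λ_k) / Σ λ:
  k = 1: 51/68 = 0.75
  k = 2: (51 + 17)/68 = 68/68 = 1

Summary (fraction, with percent):

explained: PC1 0.75 (75%), PC2 0.25 (25%);  cumulative: 0.75, 1


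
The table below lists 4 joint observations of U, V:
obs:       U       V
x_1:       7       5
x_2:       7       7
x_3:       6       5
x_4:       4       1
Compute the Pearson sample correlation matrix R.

Step 1 — column means:
  mean(U) = (7 + 7 + 6 + 4) / 4 = 24/4 = 6
  mean(V) = (5 + 7 + 5 + 1) / 4 = 18/4 = 4.5

Step 2 — sample variances and covariances s[i,j] = (1/(n-1)) · Σ_k (x_{k,i} - mean_i) · (x_{k,j} - mean_j), with n-1 = 3:
  s[U,U] = ((1)·(1) + (1)·(1) + (0)·(0) + (-2)·(-2)) / 3 = 6/3 = 2
  s[U,V] = ((1)·(0.5) + (1)·(2.5) + (0)·(0.5) + (-2)·(-3.5)) / 3 = 10/3 = 3.3333
  s[V,V] = ((0.5)·(0.5) + (2.5)·(2.5) + (0.5)·(0.5) + (-3.5)·(-3.5)) / 3 = 19/3 = 6.3333
  Sample standard deviations s_i = √(s[i,i]):
  s(U) = √(2) = 1.4142
  s(V) = √(6.3333) = 2.5166

Step 3 — r_{ij} = s_{ij} / (s_i · s_j):
  r[U,U] = 1 (diagonal).
  r[U,V] = 3.3333 / (1.4142 · 2.5166) = 3.3333 / 3.559 = 0.9366
  r[V,V] = 1 (diagonal).

R is symmetric with unit diagonal. Assembling:

R = [[1, 0.9366],
 [0.9366, 1]]


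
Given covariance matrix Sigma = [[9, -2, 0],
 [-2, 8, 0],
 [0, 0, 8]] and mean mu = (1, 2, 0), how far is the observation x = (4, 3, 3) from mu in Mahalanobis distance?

Step 1 — centre the observation: (x - mu) = (3, 1, 3).

Step 2 — invert Sigma (cofactor / det for 3×3, or solve directly):
  Sigma^{-1} = [[0.1176, 0.0294, 0],
 [0.0294, 0.1324, 0],
 [0, 0, 0.125]].

Step 3 — form the quadratic (x - mu)^T · Sigma^{-1} · (x - mu):
  Sigma^{-1} · (x - mu) = (0.3824, 0.2206, 0.375).
  (x - mu)^T · [Sigma^{-1} · (x - mu)] = (3)·(0.3824) + (1)·(0.2206) + (3)·(0.375) = 2.4926.

Step 4 — take square root: d = √(2.4926) ≈ 1.5788.

d(x, mu) = √(2.4926) ≈ 1.5788


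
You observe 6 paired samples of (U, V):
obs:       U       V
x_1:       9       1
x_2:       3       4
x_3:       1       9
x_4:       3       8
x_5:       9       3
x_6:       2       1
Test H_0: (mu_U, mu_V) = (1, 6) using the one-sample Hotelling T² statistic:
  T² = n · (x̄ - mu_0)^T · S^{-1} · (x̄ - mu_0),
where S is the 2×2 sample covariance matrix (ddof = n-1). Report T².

Step 1 — sample mean vector:
  mean(U) = (9 + 3 + 1 + 3 + 9 + 2) / 6 = 27/6 = 4.5
  mean(V) = (1 + 4 + 9 + 8 + 3 + 1) / 6 = 26/6 = 4.3333
  x̄ = (4.5, 4.3333),  deviation x̄ - mu_0 = (4.5, 4.3333) - (1, 6) = (3.5, -1.6667).

Step 2 — sample covariance matrix, S[i,j] = (1/(n-1)) · Σ_k (x_{k,i} - mean_i) · (x_{k,j} - mean_j), divisor n-1 = 5:
  S[U,U] = ((4.5)·(4.5) + (-1.5)·(-1.5) + (-3.5)·(-3.5) + (-1.5)·(-1.5) + (4.5)·(4.5) + (-2.5)·(-2.5)) / 5 = 63.5/5 = 12.7
  S[U,V] = ((4.5)·(-3.3333) + (-1.5)·(-0.3333) + (-3.5)·(4.6667) + (-1.5)·(3.6667) + (4.5)·(-1.3333) + (-2.5)·(-3.3333)) / 5 = -34/5 = -6.8
  S[V,V] = ((-3.3333)·(-3.3333) + (-0.3333)·(-0.3333) + (4.6667)·(4.6667) + (3.6667)·(3.6667) + (-1.3333)·(-1.3333) + (-3.3333)·(-3.3333)) / 5 = 59.3333/5 = 11.8667
  S = [[12.7, -6.8],
 [-6.8, 11.8667]].

Step 3 — invert S. det(S) = 12.7·11.8667 - (-6.8)² = 104.4667.
  S^{-1} = (1/det) · [[d, -b], [-b, a]] = [[0.1136, 0.0651],
 [0.0651, 0.1216]].

Step 4 — quadratic form (x̄ - mu_0)^T · S^{-1} · (x̄ - mu_0):
  S^{-1} · (x̄ - mu_0) = (0.2891, 0.0252),
  (x̄ - mu_0)^T · [...] = (3.5)·(0.2891) + (-1.6667)·(0.0252) = 0.9698.

Step 5 — scale by n: T² = 6 · 0.9698 = 5.8188.

T² ≈ 5.8188


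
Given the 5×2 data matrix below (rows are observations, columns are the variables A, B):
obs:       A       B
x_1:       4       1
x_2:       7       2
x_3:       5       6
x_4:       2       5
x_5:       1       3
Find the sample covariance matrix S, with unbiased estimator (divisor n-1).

Step 1 — column means:
  mean(A) = (4 + 7 + 5 + 2 + 1) / 5 = 19/5 = 3.8
  mean(B) = (1 + 2 + 6 + 5 + 3) / 5 = 17/5 = 3.4

Step 2 — sample covariance S[i,j] = (1/(n-1)) · Σ_k (x_{k,i} - mean_i) · (x_{k,j} - mean_j), with n-1 = 4.
  S[A,A] = ((0.2)·(0.2) + (3.2)·(3.2) + (1.2)·(1.2) + (-1.8)·(-1.8) + (-2.8)·(-2.8)) / 4 = 22.8/4 = 5.7
  S[A,B] = ((0.2)·(-2.4) + (3.2)·(-1.4) + (1.2)·(2.6) + (-1.8)·(1.6) + (-2.8)·(-0.4)) / 4 = -3.6/4 = -0.9
  S[B,B] = ((-2.4)·(-2.4) + (-1.4)·(-1.4) + (2.6)·(2.6) + (1.6)·(1.6) + (-0.4)·(-0.4)) / 4 = 17.2/4 = 4.3

S is symmetric (S[j,i] = S[i,j]). Assembling:

S = [[5.7, -0.9],
 [-0.9, 4.3]]


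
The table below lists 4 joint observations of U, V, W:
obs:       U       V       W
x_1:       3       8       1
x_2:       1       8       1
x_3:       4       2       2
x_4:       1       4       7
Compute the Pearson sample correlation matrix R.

Step 1 — column means:
  mean(U) = (3 + 1 + 4 + 1) / 4 = 9/4 = 2.25
  mean(V) = (8 + 8 + 2 + 4) / 4 = 22/4 = 5.5
  mean(W) = (1 + 1 + 2 + 7) / 4 = 11/4 = 2.75

Step 2 — sample variances and covariances s[i,j] = (1/(n-1)) · Σ_k (x_{k,i} - mean_i) · (x_{k,j} - mean_j), with n-1 = 3:
  s[U,U] = ((0.75)·(0.75) + (-1.25)·(-1.25) + (1.75)·(1.75) + (-1.25)·(-1.25)) / 3 = 6.75/3 = 2.25
  s[U,V] = ((0.75)·(2.5) + (-1.25)·(2.5) + (1.75)·(-3.5) + (-1.25)·(-1.5)) / 3 = -5.5/3 = -1.8333
  s[U,W] = ((0.75)·(-1.75) + (-1.25)·(-1.75) + (1.75)·(-0.75) + (-1.25)·(4.25)) / 3 = -5.75/3 = -1.9167
  s[V,V] = ((2.5)·(2.5) + (2.5)·(2.5) + (-3.5)·(-3.5) + (-1.5)·(-1.5)) / 3 = 27/3 = 9
  s[V,W] = ((2.5)·(-1.75) + (2.5)·(-1.75) + (-3.5)·(-0.75) + (-1.5)·(4.25)) / 3 = -12.5/3 = -4.1667
  s[W,W] = ((-1.75)·(-1.75) + (-1.75)·(-1.75) + (-0.75)·(-0.75) + (4.25)·(4.25)) / 3 = 24.75/3 = 8.25
  Sample standard deviations s_i = √(s[i,i]):
  s(U) = √(2.25) = 1.5
  s(V) = √(9) = 3
  s(W) = √(8.25) = 2.8723

Step 3 — r_{ij} = s_{ij} / (s_i · s_j):
  r[U,U] = 1 (diagonal).
  r[U,V] = -1.8333 / (1.5 · 3) = -1.8333 / 4.5 = -0.4074
  r[U,W] = -1.9167 / (1.5 · 2.8723) = -1.9167 / 4.3084 = -0.4449
  r[V,V] = 1 (diagonal).
  r[V,W] = -4.1667 / (3 · 2.8723) = -4.1667 / 8.6168 = -0.4835
  r[W,W] = 1 (diagonal).

R is symmetric with unit diagonal. Assembling:

R = [[1, -0.4074, -0.4449],
 [-0.4074, 1, -0.4835],
 [-0.4449, -0.4835, 1]]


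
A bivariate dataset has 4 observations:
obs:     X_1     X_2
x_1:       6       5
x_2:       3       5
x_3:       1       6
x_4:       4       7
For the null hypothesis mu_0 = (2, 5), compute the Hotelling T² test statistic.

Step 1 — sample mean vector:
  mean(X_1) = (6 + 3 + 1 + 4) / 4 = 14/4 = 3.5
  mean(X_2) = (5 + 5 + 6 + 7) / 4 = 23/4 = 5.75
  x̄ = (3.5, 5.75),  deviation x̄ - mu_0 = (3.5, 5.75) - (2, 5) = (1.5, 0.75).

Step 2 — sample covariance matrix, S[i,j] = (1/(n-1)) · Σ_k (x_{k,i} - mean_i) · (x_{k,j} - mean_j), divisor n-1 = 3:
  S[X_1,X_1] = ((2.5)·(2.5) + (-0.5)·(-0.5) + (-2.5)·(-2.5) + (0.5)·(0.5)) / 3 = 13/3 = 4.3333
  S[X_1,X_2] = ((2.5)·(-0.75) + (-0.5)·(-0.75) + (-2.5)·(0.25) + (0.5)·(1.25)) / 3 = -1.5/3 = -0.5
  S[X_2,X_2] = ((-0.75)·(-0.75) + (-0.75)·(-0.75) + (0.25)·(0.25) + (1.25)·(1.25)) / 3 = 2.75/3 = 0.9167
  S = [[4.3333, -0.5],
 [-0.5, 0.9167]].

Step 3 — invert S. det(S) = 4.3333·0.9167 - (-0.5)² = 3.7222.
  S^{-1} = (1/det) · [[d, -b], [-b, a]] = [[0.2463, 0.1343],
 [0.1343, 1.1642]].

Step 4 — quadratic form (x̄ - mu_0)^T · S^{-1} · (x̄ - mu_0):
  S^{-1} · (x̄ - mu_0) = (0.4701, 1.0746),
  (x̄ - mu_0)^T · [...] = (1.5)·(0.4701) + (0.75)·(1.0746) = 1.5112.

Step 5 — scale by n: T² = 4 · 1.5112 = 6.0448.

T² ≈ 6.0448


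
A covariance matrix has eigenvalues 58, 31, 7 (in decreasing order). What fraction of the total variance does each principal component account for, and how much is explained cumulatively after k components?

Step 1 — total variance = trace(Sigma) = Σ λ_i = 58 + 31 + 7 = 96.

Step 2 — fraction explained by component i = λ_i / Σ λ:
  PC1: 58/96 = 0.6042
  PC2: 31/96 = 0.3229
  PC3: 7/96 = 0.0729

Step 3 — cumulative fraction after k components = (λ_1 + ... + λ_k) / Σ λ:
  k = 1: 58/96 = 0.6042
  k = 2: (58 + 31)/96 = 89/96 = 0.9271
  k = 3: (58 + 31 + 7)/96 = 96/96 = 1

Summary (fraction, with percent):

explained: PC1 0.6042 (60.42%), PC2 0.3229 (32.29%), PC3 0.0729 (7.29%);  cumulative: 0.6042, 0.9271, 1


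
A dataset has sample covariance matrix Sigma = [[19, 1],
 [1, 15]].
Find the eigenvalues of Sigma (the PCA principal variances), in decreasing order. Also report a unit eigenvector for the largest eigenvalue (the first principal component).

Step 1 — characteristic polynomial of 2×2 Sigma:
  det(Sigma - λI) = λ² - trace · λ + det = 0.
  trace = 19 + 15 = 34, det = 19·15 - (1)² = 284.
Step 2 — discriminant:
  Δ = trace² - 4·det = 1156 - 1136 = 20.
Step 3 — eigenvalues:
  λ = (trace ± √Δ)/2 = (34 ± 4.4721)/2,
  λ_1 = 19.2361,  λ_2 = 14.7639.

Step 4 — unit eigenvector for λ_1: solve (Sigma - λ_1 I)v = 0. First row:
  (19 - 19.2361)·v_x + (1)·v_y = 0, i.e. (-0.2361)·v_x + (1)·v_y = 0,
  so v ∝ (b, λ_1 - a) = (1, 0.2361) = u.
  ||u|| = √((1)² + (0.2361)²) = √(1.0557) ≈ 1.0275,
  v_1 = u/||u|| ≈ (0.9732, 0.2298) (||v_1|| = 1).

λ_1 = 19.2361,  λ_2 = 14.7639;  v_1 ≈ (0.9732, 0.2298)
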